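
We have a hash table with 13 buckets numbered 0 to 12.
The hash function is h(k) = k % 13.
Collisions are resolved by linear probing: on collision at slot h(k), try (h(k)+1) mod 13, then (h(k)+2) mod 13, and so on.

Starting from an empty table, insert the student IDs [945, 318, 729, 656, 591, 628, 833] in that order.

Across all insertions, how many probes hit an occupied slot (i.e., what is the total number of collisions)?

4

Insert 945: h=9, slot 9 empty -> index 9.
Insert 318: h=6, slot 6 empty -> index 6.
Insert 729: h=1, slot 1 empty -> index 1.
Insert 656: h=6, slot 6 occupied -> index 7.
Insert 591: h=6, slots 6,7 occupied -> index 8.
Insert 628: h=4, slot 4 empty -> index 4.
Insert 833: h=1, slot 1 occupied -> index 2.
Table: [-, 729, 833, -, 628, -, 318, 656, 591, 945, -, -, -]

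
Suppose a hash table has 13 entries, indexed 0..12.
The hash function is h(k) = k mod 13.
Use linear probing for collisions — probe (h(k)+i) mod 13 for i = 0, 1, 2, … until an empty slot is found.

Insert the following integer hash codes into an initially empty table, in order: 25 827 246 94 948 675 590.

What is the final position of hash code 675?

2

Insert 25: h=12, slot 12 empty → index 12.
Insert 827: h=8, slot 8 empty → index 8.
Insert 246: h=12, slot 12 occupied → index 0.
Insert 94: h=3, slot 3 empty → index 3.
Insert 948: h=12, slots 12,0 occupied → index 1.
Insert 675: h=12, slots 12,0,1 occupied → index 2.
Insert 590: h=5, slot 5 empty → index 5.
Table: [246, 948, 675, 94, ., 590, ., ., 827, ., ., ., 25]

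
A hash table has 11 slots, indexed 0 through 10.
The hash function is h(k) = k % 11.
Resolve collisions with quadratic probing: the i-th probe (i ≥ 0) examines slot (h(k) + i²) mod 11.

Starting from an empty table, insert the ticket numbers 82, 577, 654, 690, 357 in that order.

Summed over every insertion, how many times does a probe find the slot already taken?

6

Insert 82: h=5, slot 5 empty → index 5.
Insert 577: h=5, slot 5 occupied → index 6.
Insert 654: h=5, slots 5,6 occupied → index 9.
Insert 690: h=8, slot 8 empty → index 8.
Insert 357: h=5, slots 5,6,9 occupied → index 3.
Table: [., ., ., 357, ., 82, 577, ., 690, 654, .]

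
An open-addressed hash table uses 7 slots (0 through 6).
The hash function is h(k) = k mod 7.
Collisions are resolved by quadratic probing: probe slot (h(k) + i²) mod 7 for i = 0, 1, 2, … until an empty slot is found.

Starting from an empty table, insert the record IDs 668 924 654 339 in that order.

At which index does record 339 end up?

668: h=3 -> slot 3
924: h=0 -> slot 0
654: h=3, probe 3,4 -> slot 4
339: h=3, probe 3,4,0,5 -> slot 5
Table: [924, —, —, 668, 654, 339, —]

5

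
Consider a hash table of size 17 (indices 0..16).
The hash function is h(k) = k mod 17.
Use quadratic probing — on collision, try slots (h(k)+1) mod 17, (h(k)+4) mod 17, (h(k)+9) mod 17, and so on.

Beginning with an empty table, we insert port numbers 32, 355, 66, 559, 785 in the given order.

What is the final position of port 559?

7

32 hashes to 15; slot 15 is free => place at 15.
355 hashes to 15; 15 taken => place at 16.
66 hashes to 15; 15,16 taken => place at 2.
559 hashes to 15; 15,16,2 taken => place at 7.
785 hashes to 3; slot 3 is free => place at 3.
Table: [—, —, 66, 785, —, —, —, 559, —, —, —, —, —, —, —, 32, 355]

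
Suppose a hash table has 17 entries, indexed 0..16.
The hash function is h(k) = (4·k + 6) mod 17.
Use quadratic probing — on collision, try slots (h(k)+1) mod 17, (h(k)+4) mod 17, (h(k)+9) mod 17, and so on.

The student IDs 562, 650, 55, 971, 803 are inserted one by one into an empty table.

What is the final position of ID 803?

562: h=10 -> slot 10
650: h=5 -> slot 5
55: h=5, probe 5,6 -> slot 6
971: h=14 -> slot 14
803: h=5, probe 5,6,9 -> slot 9
Table: [—, —, —, —, —, 650, 55, —, —, 803, 562, —, —, —, 971, —, —]

9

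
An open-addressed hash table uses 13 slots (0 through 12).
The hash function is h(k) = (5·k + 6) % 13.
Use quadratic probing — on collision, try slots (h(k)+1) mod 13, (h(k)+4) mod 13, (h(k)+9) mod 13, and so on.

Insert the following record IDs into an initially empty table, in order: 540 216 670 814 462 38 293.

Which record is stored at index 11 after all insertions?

293

540: h=2 → slot 2
216: h=7 → slot 7
670: h=2, probe 2,3 → slot 3
814: h=7, probe 7,8 → slot 8
462: h=2, probe 2,3,6 → slot 6
38: h=1 → slot 1
293: h=2, probe 2,3,6,11 → slot 11
Table: [-, 38, 540, 670, -, -, 462, 216, 814, -, -, 293, -]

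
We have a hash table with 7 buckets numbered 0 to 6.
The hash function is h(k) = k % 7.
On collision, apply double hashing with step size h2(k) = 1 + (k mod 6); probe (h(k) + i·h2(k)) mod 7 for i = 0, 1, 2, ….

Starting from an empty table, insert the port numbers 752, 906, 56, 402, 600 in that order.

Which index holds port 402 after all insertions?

5

752 hashes to 3; slot 3 is free -> place at 3.
906 hashes to 3, h2=1; 3 taken -> place at 4.
56 hashes to 0; slot 0 is free -> place at 0.
402 hashes to 3, h2=1; 3,4 taken -> place at 5.
600 hashes to 5, h2=1; 5 taken -> place at 6.
Table: [56, -, -, 752, 906, 402, 600]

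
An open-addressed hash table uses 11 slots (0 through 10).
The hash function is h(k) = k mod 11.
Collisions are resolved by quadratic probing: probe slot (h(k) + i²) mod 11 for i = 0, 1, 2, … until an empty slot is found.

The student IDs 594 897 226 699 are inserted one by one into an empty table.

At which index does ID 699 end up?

10

594: h=0 -> slot 0
897: h=6 -> slot 6
226: h=6, probe 6,7 -> slot 7
699: h=6, probe 6,7,10 -> slot 10
Table: [594, —, —, —, —, —, 897, 226, —, —, 699]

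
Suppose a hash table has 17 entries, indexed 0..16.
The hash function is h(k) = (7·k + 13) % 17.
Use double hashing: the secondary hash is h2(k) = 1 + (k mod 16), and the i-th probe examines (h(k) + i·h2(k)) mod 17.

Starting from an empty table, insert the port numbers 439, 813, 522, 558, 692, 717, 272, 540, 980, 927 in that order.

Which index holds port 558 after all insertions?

7

Insert 439: h=9, slot 9 empty -> index 9.
Insert 813: h=9, h2=14, slot 9 occupied -> index 6.
Insert 522: h=12, slot 12 empty -> index 12.
Insert 558: h=9, h2=15, slot 9 occupied -> index 7.
Insert 692: h=12, h2=5, slot 12 occupied -> index 0.
Insert 717: h=0, h2=14, slot 0 occupied -> index 14.
Insert 272: h=13, slot 13 empty -> index 13.
Insert 540: h=2, slot 2 empty -> index 2.
Insert 980: h=5, slot 5 empty -> index 5.
Insert 927: h=8, slot 8 empty -> index 8.
Table: [692, ∅, 540, ∅, ∅, 980, 813, 558, 927, 439, ∅, ∅, 522, 272, 717, ∅, ∅]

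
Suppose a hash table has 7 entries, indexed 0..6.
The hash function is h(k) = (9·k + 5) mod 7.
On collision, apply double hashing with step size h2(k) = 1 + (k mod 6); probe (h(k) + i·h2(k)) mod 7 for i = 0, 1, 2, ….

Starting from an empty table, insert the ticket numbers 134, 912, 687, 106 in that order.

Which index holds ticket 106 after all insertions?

134 hashes to 0; slot 0 is free -> place at 0.
912 hashes to 2; slot 2 is free -> place at 2.
687 hashes to 0, h2=4; 0 taken -> place at 4.
106 hashes to 0, h2=5; 0 taken -> place at 5.
Table: [134, _, 912, _, 687, 106, _]

5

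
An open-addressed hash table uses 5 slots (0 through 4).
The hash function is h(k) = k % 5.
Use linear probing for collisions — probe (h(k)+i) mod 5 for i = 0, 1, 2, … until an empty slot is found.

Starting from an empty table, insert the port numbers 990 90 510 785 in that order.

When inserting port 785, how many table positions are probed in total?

4

Insert 990: h=0, slot 0 empty → index 0.
Insert 90: h=0, slot 0 occupied → index 1.
Insert 510: h=0, slots 0,1 occupied → index 2.
Insert 785: h=0, slots 0,1,2 occupied → index 3.
Table: [990, 90, 510, 785, ∅]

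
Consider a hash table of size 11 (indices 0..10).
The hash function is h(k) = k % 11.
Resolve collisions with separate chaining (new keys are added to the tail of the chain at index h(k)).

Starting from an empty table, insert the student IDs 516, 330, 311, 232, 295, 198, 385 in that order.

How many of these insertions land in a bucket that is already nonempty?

Insert 516: h=10, bucket 10 empty -> new chain.
Insert 330: h=0, bucket 0 empty -> new chain.
Insert 311: h=3, bucket 3 empty -> new chain.
Insert 232: h=1, bucket 1 empty -> new chain.
Insert 295: h=9, bucket 9 empty -> new chain.
Insert 198: h=0, bucket 0 nonempty -> append to chain.
Insert 385: h=0, bucket 0 nonempty -> append to chain.
Final buckets:
0: 330 -> 198 -> 385
1: 232
2: -
3: 311
4: -
5: -
6: -
7: -
8: -
9: 295
10: 516

2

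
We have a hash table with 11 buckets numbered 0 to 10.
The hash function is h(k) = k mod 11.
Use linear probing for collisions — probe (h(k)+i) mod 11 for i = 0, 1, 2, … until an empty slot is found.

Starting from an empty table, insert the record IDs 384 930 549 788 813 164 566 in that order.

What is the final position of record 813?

1

Insert 384: h=10, slot 10 empty -> index 10.
Insert 930: h=6, slot 6 empty -> index 6.
Insert 549: h=10, slot 10 occupied -> index 0.
Insert 788: h=7, slot 7 empty -> index 7.
Insert 813: h=10, slots 10,0 occupied -> index 1.
Insert 164: h=10, slots 10,0,1 occupied -> index 2.
Insert 566: h=5, slot 5 empty -> index 5.
Table: [549, 813, 164, ., ., 566, 930, 788, ., ., 384]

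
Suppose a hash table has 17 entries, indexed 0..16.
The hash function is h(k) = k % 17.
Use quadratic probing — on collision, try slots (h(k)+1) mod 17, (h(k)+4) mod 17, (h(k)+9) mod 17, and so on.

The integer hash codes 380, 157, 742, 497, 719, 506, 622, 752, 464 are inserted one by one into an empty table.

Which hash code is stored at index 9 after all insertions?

719

380: h=6 => slot 6
157: h=4 => slot 4
742: h=11 => slot 11
497: h=4, probe 4,5 => slot 5
719: h=5, probe 5,6,9 => slot 9
506: h=13 => slot 13
622: h=10 => slot 10
752: h=4, probe 4,5,8 => slot 8
464: h=5, probe 5,6,9,14 => slot 14
Table: [—, —, —, —, 157, 497, 380, —, 752, 719, 622, 742, —, 506, 464, —, —]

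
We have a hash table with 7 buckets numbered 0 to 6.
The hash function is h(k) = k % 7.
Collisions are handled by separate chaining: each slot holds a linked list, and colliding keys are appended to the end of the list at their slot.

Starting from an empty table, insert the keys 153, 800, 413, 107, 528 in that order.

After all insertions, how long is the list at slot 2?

2

153 → bucket 6
800 → bucket 2
413 → bucket 0
107 → bucket 2 (collision)
528 → bucket 3
Final buckets:
0: 413
1: _
2: 800 -> 107
3: 528
4: _
5: _
6: 153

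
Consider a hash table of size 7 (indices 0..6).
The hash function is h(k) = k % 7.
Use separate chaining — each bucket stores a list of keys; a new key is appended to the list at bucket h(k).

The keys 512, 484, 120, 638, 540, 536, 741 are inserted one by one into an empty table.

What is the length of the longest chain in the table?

5

512 → bucket 1
484 → bucket 1 (collision)
120 → bucket 1 (collision)
638 → bucket 1 (collision)
540 → bucket 1 (collision)
536 → bucket 4
741 → bucket 6
Final buckets:
0: —
1: 512 -> 484 -> 120 -> 638 -> 540
2: —
3: —
4: 536
5: —
6: 741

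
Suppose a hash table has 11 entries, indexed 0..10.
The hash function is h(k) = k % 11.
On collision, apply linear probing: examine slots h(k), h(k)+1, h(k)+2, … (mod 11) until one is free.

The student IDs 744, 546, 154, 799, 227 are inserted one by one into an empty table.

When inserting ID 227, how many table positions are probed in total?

744 hashes to 7; slot 7 is free → place at 7.
546 hashes to 7; 7 taken → place at 8.
154 hashes to 0; slot 0 is free → place at 0.
799 hashes to 7; 7,8 taken → place at 9.
227 hashes to 7; 7,8,9 taken → place at 10.
Table: [154, —, —, —, —, —, —, 744, 546, 799, 227]

4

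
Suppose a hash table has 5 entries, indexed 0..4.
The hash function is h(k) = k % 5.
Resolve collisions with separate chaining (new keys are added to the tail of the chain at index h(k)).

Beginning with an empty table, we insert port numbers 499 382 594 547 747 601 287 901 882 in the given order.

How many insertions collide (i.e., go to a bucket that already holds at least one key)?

Insert 499: h=4, bucket 4 empty -> new chain.
Insert 382: h=2, bucket 2 empty -> new chain.
Insert 594: h=4, bucket 4 nonempty -> append to chain.
Insert 547: h=2, bucket 2 nonempty -> append to chain.
Insert 747: h=2, bucket 2 nonempty -> append to chain.
Insert 601: h=1, bucket 1 empty -> new chain.
Insert 287: h=2, bucket 2 nonempty -> append to chain.
Insert 901: h=1, bucket 1 nonempty -> append to chain.
Insert 882: h=2, bucket 2 nonempty -> append to chain.
Final buckets:
0: ∅
1: 601 -> 901
2: 382 -> 547 -> 747 -> 287 -> 882
3: ∅
4: 499 -> 594

6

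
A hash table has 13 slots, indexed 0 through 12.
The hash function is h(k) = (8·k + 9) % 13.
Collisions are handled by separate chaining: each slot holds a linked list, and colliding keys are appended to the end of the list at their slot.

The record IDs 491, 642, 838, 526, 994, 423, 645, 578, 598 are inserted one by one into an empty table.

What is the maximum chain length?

Insert 491: h=11, bucket 11 empty -> new chain.
Insert 642: h=10, bucket 10 empty -> new chain.
Insert 838: h=5, bucket 5 empty -> new chain.
Insert 526: h=5, bucket 5 nonempty -> append to chain.
Insert 994: h=5, bucket 5 nonempty -> append to chain.
Insert 423: h=0, bucket 0 empty -> new chain.
Insert 645: h=8, bucket 8 empty -> new chain.
Insert 578: h=5, bucket 5 nonempty -> append to chain.
Insert 598: h=9, bucket 9 empty -> new chain.
Final buckets:
0: 423
1: —
2: —
3: —
4: —
5: 838 -> 526 -> 994 -> 578
6: —
7: —
8: 645
9: 598
10: 642
11: 491
12: —

4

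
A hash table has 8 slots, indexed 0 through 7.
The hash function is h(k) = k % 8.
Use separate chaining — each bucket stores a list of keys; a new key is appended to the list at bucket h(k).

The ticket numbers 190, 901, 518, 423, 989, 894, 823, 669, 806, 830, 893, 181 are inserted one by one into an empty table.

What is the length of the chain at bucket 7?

2

Insert 190: h=6, bucket 6 empty -> new chain.
Insert 901: h=5, bucket 5 empty -> new chain.
Insert 518: h=6, bucket 6 nonempty -> append to chain.
Insert 423: h=7, bucket 7 empty -> new chain.
Insert 989: h=5, bucket 5 nonempty -> append to chain.
Insert 894: h=6, bucket 6 nonempty -> append to chain.
Insert 823: h=7, bucket 7 nonempty -> append to chain.
Insert 669: h=5, bucket 5 nonempty -> append to chain.
Insert 806: h=6, bucket 6 nonempty -> append to chain.
Insert 830: h=6, bucket 6 nonempty -> append to chain.
Insert 893: h=5, bucket 5 nonempty -> append to chain.
Insert 181: h=5, bucket 5 nonempty -> append to chain.
Final buckets:
0: _
1: _
2: _
3: _
4: _
5: 901 -> 989 -> 669 -> 893 -> 181
6: 190 -> 518 -> 894 -> 806 -> 830
7: 423 -> 823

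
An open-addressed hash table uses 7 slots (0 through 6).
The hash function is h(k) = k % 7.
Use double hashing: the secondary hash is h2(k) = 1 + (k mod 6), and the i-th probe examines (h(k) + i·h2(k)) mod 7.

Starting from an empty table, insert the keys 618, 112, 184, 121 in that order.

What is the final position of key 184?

5

Insert 618: h=2, slot 2 empty => index 2.
Insert 112: h=0, slot 0 empty => index 0.
Insert 184: h=2, h2=5, slots 2,0 occupied => index 5.
Insert 121: h=2, h2=2, slot 2 occupied => index 4.
Table: [112, _, 618, _, 121, 184, _]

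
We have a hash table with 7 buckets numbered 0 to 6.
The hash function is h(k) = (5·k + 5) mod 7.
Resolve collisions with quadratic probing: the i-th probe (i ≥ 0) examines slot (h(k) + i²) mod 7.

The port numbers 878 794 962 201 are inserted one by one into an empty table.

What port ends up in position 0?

794

878 hashes to 6; slot 6 is free => place at 6.
794 hashes to 6; 6 taken => place at 0.
962 hashes to 6; 6,0 taken => place at 3.
201 hashes to 2; slot 2 is free => place at 2.
Table: [794, ., 201, 962, ., ., 878]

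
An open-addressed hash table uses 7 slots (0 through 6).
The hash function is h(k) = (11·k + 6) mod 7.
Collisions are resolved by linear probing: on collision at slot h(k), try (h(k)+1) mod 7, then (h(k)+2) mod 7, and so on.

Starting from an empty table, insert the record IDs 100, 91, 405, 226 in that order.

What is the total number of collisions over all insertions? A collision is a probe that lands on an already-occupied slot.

Insert 100: h=0, slot 0 empty -> index 0.
Insert 91: h=6, slot 6 empty -> index 6.
Insert 405: h=2, slot 2 empty -> index 2.
Insert 226: h=0, slot 0 occupied -> index 1.
Table: [100, 226, 405, _, _, _, 91]

1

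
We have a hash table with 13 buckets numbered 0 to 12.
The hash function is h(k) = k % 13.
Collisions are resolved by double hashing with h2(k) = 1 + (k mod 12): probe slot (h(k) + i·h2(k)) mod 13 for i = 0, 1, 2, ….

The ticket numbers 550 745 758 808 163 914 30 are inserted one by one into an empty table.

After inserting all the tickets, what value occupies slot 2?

808

550 hashes to 4; slot 4 is free → place at 4.
745 hashes to 4, h2=2; 4 taken → place at 6.
758 hashes to 4, h2=3; 4 taken → place at 7.
808 hashes to 2; slot 2 is free → place at 2.
163 hashes to 7, h2=8; 7,2 taken → place at 10.
914 hashes to 4, h2=3; 4,7,10 taken → place at 0.
30 hashes to 4, h2=7; 4 taken → place at 11.
Table: [914, -, 808, -, 550, -, 745, 758, -, -, 163, 30, -]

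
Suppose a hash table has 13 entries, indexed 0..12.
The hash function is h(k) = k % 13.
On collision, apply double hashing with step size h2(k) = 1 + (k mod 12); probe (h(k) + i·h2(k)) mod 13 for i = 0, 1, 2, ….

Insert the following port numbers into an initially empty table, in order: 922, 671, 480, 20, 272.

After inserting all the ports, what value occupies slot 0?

480

Insert 922: h=12, slot 12 empty → index 12.
Insert 671: h=8, slot 8 empty → index 8.
Insert 480: h=12, h2=1, slot 12 occupied → index 0.
Insert 20: h=7, slot 7 empty → index 7.
Insert 272: h=12, h2=9, slots 12,8 occupied → index 4.
Table: [480, ∅, ∅, ∅, 272, ∅, ∅, 20, 671, ∅, ∅, ∅, 922]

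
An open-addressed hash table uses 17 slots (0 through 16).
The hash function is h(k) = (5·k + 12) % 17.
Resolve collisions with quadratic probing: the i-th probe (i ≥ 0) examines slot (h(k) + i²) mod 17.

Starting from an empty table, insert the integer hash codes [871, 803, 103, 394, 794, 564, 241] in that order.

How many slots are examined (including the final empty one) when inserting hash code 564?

2

871: h=15 => slot 15
803: h=15, probe 15,16 => slot 16
103: h=0 => slot 0
394: h=10 => slot 10
794: h=4 => slot 4
564: h=10, probe 10,11 => slot 11
241: h=10, probe 10,11,14 => slot 14
Table: [103, -, -, -, 794, -, -, -, -, -, 394, 564, -, -, 241, 871, 803]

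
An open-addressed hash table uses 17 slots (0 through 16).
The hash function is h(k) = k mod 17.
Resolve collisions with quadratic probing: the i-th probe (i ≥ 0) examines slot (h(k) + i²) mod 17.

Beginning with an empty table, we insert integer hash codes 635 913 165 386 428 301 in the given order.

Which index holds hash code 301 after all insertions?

4

635 hashes to 6; slot 6 is free => place at 6.
913 hashes to 12; slot 12 is free => place at 12.
165 hashes to 12; 12 taken => place at 13.
386 hashes to 12; 12,13 taken => place at 16.
428 hashes to 3; slot 3 is free => place at 3.
301 hashes to 12; 12,13,16 taken => place at 4.
Table: [_, _, _, 428, 301, _, 635, _, _, _, _, _, 913, 165, _, _, 386]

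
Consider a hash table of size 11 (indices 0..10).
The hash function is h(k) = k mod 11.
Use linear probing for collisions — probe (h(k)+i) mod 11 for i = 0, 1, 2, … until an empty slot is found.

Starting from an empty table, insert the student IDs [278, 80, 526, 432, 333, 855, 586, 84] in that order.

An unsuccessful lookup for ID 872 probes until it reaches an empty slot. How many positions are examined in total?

Insert 278: h=3, slot 3 empty -> index 3.
Insert 80: h=3, slot 3 occupied -> index 4.
Insert 526: h=9, slot 9 empty -> index 9.
Insert 432: h=3, slots 3,4 occupied -> index 5.
Insert 333: h=3, slots 3,4,5 occupied -> index 6.
Insert 855: h=8, slot 8 empty -> index 8.
Insert 586: h=3, slots 3,4,5,6 occupied -> index 7.
Insert 84: h=7, slots 7,8,9 occupied -> index 10.
Table: [., ., ., 278, 80, 432, 333, 586, 855, 526, 84]
Lookup 872: h=3, probe 3,4,5,6,7,8,9,10,0 → slot 0 empty, not found.

9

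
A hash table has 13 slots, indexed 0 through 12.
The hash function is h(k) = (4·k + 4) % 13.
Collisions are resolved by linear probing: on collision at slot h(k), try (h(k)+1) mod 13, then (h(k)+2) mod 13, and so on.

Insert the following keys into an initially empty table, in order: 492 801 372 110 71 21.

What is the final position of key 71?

3

492 hashes to 9; slot 9 is free -> place at 9.
801 hashes to 10; slot 10 is free -> place at 10.
372 hashes to 10; 10 taken -> place at 11.
110 hashes to 2; slot 2 is free -> place at 2.
71 hashes to 2; 2 taken -> place at 3.
21 hashes to 10; 10,11 taken -> place at 12.
Table: [., ., 110, 71, ., ., ., ., ., 492, 801, 372, 21]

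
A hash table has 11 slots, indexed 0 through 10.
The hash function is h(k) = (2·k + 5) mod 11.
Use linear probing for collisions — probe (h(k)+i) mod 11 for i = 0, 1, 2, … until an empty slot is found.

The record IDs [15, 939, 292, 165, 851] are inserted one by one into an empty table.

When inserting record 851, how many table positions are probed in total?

3

Insert 15: h=2, slot 2 empty => index 2.
Insert 939: h=2, slot 2 occupied => index 3.
Insert 292: h=6, slot 6 empty => index 6.
Insert 165: h=5, slot 5 empty => index 5.
Insert 851: h=2, slots 2,3 occupied => index 4.
Table: [—, —, 15, 939, 851, 165, 292, —, —, —, —]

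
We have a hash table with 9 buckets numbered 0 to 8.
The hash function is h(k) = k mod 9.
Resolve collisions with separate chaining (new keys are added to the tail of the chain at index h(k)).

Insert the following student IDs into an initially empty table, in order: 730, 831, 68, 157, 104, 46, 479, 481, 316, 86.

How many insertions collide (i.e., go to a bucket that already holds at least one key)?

5

Insert 730: h=1, bucket 1 empty → new chain.
Insert 831: h=3, bucket 3 empty → new chain.
Insert 68: h=5, bucket 5 empty → new chain.
Insert 157: h=4, bucket 4 empty → new chain.
Insert 104: h=5, bucket 5 nonempty → append to chain.
Insert 46: h=1, bucket 1 nonempty → append to chain.
Insert 479: h=2, bucket 2 empty → new chain.
Insert 481: h=4, bucket 4 nonempty → append to chain.
Insert 316: h=1, bucket 1 nonempty → append to chain.
Insert 86: h=5, bucket 5 nonempty → append to chain.
Final buckets:
0: -
1: 730 -> 46 -> 316
2: 479
3: 831
4: 157 -> 481
5: 68 -> 104 -> 86
6: -
7: -
8: -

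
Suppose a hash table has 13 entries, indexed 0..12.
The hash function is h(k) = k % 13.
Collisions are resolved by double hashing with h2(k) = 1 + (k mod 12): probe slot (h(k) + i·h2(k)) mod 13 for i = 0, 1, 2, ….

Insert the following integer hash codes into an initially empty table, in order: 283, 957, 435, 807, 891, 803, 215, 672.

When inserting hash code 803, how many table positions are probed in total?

Insert 283: h=10, slot 10 empty → index 10.
Insert 957: h=8, slot 8 empty → index 8.
Insert 435: h=6, slot 6 empty → index 6.
Insert 807: h=1, slot 1 empty → index 1.
Insert 891: h=7, slot 7 empty → index 7.
Insert 803: h=10, h2=12, slot 10 occupied → index 9.
Insert 215: h=7, h2=12, slots 7,6 occupied → index 5.
Insert 672: h=9, h2=1, slots 9,10 occupied → index 11.
Table: [-, 807, -, -, -, 215, 435, 891, 957, 803, 283, 672, -]

2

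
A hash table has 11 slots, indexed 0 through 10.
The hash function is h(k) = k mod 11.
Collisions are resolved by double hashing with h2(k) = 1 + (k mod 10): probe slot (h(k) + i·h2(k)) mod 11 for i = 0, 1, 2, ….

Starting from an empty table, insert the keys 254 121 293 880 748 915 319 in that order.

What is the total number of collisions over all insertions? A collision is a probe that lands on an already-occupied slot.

5

254 hashes to 1; slot 1 is free => place at 1.
121 hashes to 0; slot 0 is free => place at 0.
293 hashes to 7; slot 7 is free => place at 7.
880 hashes to 0, h2=1; 0,1 taken => place at 2.
748 hashes to 0, h2=9; 0 taken => place at 9.
915 hashes to 2, h2=6; 2 taken => place at 8.
319 hashes to 0, h2=10; 0 taken => place at 10.
Table: [121, 254, 880, -, -, -, -, 293, 915, 748, 319]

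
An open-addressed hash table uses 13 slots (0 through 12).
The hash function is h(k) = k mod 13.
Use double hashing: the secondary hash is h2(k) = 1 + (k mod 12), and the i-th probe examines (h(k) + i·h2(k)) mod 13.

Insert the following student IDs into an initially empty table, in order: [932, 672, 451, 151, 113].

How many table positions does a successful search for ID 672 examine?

Insert 932: h=9, slot 9 empty => index 9.
Insert 672: h=9, h2=1, slot 9 occupied => index 10.
Insert 451: h=9, h2=8, slot 9 occupied => index 4.
Insert 151: h=8, slot 8 empty => index 8.
Insert 113: h=9, h2=6, slot 9 occupied => index 2.
Table: [∅, ∅, 113, ∅, 451, ∅, ∅, ∅, 151, 932, 672, ∅, ∅]
Lookup 672: h=9, h2=1, probe 9,10 → found at 10.

2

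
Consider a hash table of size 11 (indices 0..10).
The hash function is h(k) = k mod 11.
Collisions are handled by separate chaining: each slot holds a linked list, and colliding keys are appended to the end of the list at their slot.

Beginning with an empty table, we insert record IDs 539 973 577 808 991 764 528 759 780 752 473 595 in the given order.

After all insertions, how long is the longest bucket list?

4

Insert 539: h=0, bucket 0 empty → new chain.
Insert 973: h=5, bucket 5 empty → new chain.
Insert 577: h=5, bucket 5 nonempty → append to chain.
Insert 808: h=5, bucket 5 nonempty → append to chain.
Insert 991: h=1, bucket 1 empty → new chain.
Insert 764: h=5, bucket 5 nonempty → append to chain.
Insert 528: h=0, bucket 0 nonempty → append to chain.
Insert 759: h=0, bucket 0 nonempty → append to chain.
Insert 780: h=10, bucket 10 empty → new chain.
Insert 752: h=4, bucket 4 empty → new chain.
Insert 473: h=0, bucket 0 nonempty → append to chain.
Insert 595: h=1, bucket 1 nonempty → append to chain.
Final buckets:
0: 539 -> 528 -> 759 -> 473
1: 991 -> 595
2: ∅
3: ∅
4: 752
5: 973 -> 577 -> 808 -> 764
6: ∅
7: ∅
8: ∅
9: ∅
10: 780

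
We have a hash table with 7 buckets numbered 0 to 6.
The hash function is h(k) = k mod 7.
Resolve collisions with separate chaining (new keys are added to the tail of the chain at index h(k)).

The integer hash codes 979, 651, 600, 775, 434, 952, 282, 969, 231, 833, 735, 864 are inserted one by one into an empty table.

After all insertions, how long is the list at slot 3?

2

979 -> bucket 6
651 -> bucket 0
600 -> bucket 5
775 -> bucket 5 (collision)
434 -> bucket 0 (collision)
952 -> bucket 0 (collision)
282 -> bucket 2
969 -> bucket 3
231 -> bucket 0 (collision)
833 -> bucket 0 (collision)
735 -> bucket 0 (collision)
864 -> bucket 3 (collision)
Final buckets:
0: 651 -> 434 -> 952 -> 231 -> 833 -> 735
1: ∅
2: 282
3: 969 -> 864
4: ∅
5: 600 -> 775
6: 979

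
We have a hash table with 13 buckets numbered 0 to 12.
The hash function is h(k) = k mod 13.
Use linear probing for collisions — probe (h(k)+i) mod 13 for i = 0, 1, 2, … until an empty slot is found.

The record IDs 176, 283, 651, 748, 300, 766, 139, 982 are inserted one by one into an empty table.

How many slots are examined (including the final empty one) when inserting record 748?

2

Insert 176: h=7, slot 7 empty -> index 7.
Insert 283: h=10, slot 10 empty -> index 10.
Insert 651: h=1, slot 1 empty -> index 1.
Insert 748: h=7, slot 7 occupied -> index 8.
Insert 300: h=1, slot 1 occupied -> index 2.
Insert 766: h=12, slot 12 empty -> index 12.
Insert 139: h=9, slot 9 empty -> index 9.
Insert 982: h=7, slots 7,8,9,10 occupied -> index 11.
Table: [—, 651, 300, —, —, —, —, 176, 748, 139, 283, 982, 766]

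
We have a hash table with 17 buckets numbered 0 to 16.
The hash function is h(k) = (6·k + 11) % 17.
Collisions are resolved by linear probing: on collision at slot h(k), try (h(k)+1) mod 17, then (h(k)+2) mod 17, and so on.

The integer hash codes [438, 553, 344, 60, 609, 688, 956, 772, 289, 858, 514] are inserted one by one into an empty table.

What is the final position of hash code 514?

5

438: h=4 → slot 4
553: h=14 → slot 14
344: h=1 → slot 1
60: h=14, probe 14,15 → slot 15
609: h=10 → slot 10
688: h=8 → slot 8
956: h=1, probe 1,2 → slot 2
772: h=2, probe 2,3 → slot 3
289: h=11 → slot 11
858: h=8, probe 8,9 → slot 9
514: h=1, probe 1,2,3,4,5 → slot 5
Table: [-, 344, 956, 772, 438, 514, -, -, 688, 858, 609, 289, -, -, 553, 60, -]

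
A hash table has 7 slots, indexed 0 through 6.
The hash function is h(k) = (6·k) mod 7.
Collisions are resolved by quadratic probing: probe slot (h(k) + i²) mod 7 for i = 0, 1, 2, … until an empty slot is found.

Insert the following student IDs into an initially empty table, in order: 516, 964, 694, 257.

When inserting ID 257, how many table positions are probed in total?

516 hashes to 2; slot 2 is free -> place at 2.
964 hashes to 2; 2 taken -> place at 3.
694 hashes to 6; slot 6 is free -> place at 6.
257 hashes to 2; 2,3,6 taken -> place at 4.
Table: [—, —, 516, 964, 257, —, 694]

4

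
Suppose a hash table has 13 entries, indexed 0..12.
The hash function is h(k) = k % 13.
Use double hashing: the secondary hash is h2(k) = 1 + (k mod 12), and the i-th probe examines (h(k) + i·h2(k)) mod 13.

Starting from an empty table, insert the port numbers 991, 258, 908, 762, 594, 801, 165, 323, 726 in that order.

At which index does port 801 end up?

5

991 hashes to 3; slot 3 is free → place at 3.
258 hashes to 11; slot 11 is free → place at 11.
908 hashes to 11, h2=9; 11 taken → place at 7.
762 hashes to 8; slot 8 is free → place at 8.
594 hashes to 9; slot 9 is free → place at 9.
801 hashes to 8, h2=10; 8 taken → place at 5.
165 hashes to 9, h2=10; 9 taken → place at 6.
323 hashes to 11, h2=12; 11 taken → place at 10.
726 hashes to 11, h2=7; 11,5 taken → place at 12.
Table: [-, -, -, 991, -, 801, 165, 908, 762, 594, 323, 258, 726]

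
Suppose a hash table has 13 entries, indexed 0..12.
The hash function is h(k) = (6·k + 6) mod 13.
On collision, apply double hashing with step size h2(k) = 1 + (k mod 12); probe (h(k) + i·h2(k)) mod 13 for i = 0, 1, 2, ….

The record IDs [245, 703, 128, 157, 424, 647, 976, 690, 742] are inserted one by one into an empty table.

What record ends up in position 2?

245: h=7 => slot 7
703: h=12 => slot 12
128: h=7, h2=9, probe 7,3 => slot 3
157: h=12, h2=2, probe 12,1 => slot 1
424: h=2 => slot 2
647: h=1, h2=12, probe 1,0 => slot 0
976: h=12, h2=5, probe 12,4 => slot 4
690: h=12, h2=7, probe 12,6 => slot 6
742: h=12, h2=11, probe 12,10 => slot 10
Table: [647, 157, 424, 128, 976, _, 690, 245, _, _, 742, _, 703]

424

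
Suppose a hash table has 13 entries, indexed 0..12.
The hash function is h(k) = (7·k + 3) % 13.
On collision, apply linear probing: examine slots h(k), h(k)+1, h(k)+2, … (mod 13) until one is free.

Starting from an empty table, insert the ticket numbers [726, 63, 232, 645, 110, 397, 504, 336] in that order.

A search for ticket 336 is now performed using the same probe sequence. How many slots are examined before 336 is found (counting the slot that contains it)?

4

726 hashes to 2; slot 2 is free -> place at 2.
63 hashes to 2; 2 taken -> place at 3.
232 hashes to 2; 2,3 taken -> place at 4.
645 hashes to 7; slot 7 is free -> place at 7.
110 hashes to 6; slot 6 is free -> place at 6.
397 hashes to 0; slot 0 is free -> place at 0.
504 hashes to 8; slot 8 is free -> place at 8.
336 hashes to 2; 2,3,4 taken -> place at 5.
Table: [397, —, 726, 63, 232, 336, 110, 645, 504, —, —, —, —]
Lookup 336: h=2, probe 2,3,4,5 → found at 5.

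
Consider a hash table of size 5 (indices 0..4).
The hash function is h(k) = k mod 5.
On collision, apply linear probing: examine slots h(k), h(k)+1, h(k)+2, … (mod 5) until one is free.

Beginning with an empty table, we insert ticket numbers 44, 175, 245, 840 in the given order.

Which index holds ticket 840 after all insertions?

2

44: h=4 -> slot 4
175: h=0 -> slot 0
245: h=0, probe 0,1 -> slot 1
840: h=0, probe 0,1,2 -> slot 2
Table: [175, 245, 840, ∅, 44]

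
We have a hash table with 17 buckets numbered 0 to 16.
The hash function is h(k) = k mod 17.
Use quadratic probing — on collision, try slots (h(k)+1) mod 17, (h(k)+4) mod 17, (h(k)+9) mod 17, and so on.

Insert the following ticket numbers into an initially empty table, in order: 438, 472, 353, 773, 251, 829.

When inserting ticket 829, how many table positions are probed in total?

5

438 hashes to 13; slot 13 is free -> place at 13.
472 hashes to 13; 13 taken -> place at 14.
353 hashes to 13; 13,14 taken -> place at 0.
773 hashes to 8; slot 8 is free -> place at 8.
251 hashes to 13; 13,14,0 taken -> place at 5.
829 hashes to 13; 13,14,0,5 taken -> place at 12.
Table: [353, —, —, —, —, 251, —, —, 773, —, —, —, 829, 438, 472, —, —]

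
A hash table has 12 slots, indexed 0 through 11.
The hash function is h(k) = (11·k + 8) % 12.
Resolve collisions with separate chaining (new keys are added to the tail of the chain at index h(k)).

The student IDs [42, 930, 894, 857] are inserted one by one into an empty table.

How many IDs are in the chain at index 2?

3

42 → bucket 2
930 → bucket 2 (collision)
894 → bucket 2 (collision)
857 → bucket 3
Final buckets:
0: —
1: —
2: 42 -> 930 -> 894
3: 857
4: —
5: —
6: —
7: —
8: —
9: —
10: —
11: —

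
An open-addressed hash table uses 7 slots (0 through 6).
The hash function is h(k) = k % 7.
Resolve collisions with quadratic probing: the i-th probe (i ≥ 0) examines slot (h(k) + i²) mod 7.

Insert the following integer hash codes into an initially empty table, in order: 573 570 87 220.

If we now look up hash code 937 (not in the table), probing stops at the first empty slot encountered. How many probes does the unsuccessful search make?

Insert 573: h=6, slot 6 empty => index 6.
Insert 570: h=3, slot 3 empty => index 3.
Insert 87: h=3, slot 3 occupied => index 4.
Insert 220: h=3, slots 3,4 occupied => index 0.
Table: [220, -, -, 570, 87, -, 573]
Lookup 937: h=6, probe 6,0,3,1 → slot 1 empty, not found.

4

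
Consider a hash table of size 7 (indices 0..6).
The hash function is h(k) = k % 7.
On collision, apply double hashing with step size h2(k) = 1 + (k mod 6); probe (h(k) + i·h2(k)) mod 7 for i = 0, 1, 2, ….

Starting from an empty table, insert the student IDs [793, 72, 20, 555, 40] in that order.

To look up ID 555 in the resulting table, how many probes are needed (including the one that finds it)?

4

793: h=2 => slot 2
72: h=2, h2=1, probe 2,3 => slot 3
20: h=6 => slot 6
555: h=2, h2=4, probe 2,6,3,0 => slot 0
40: h=5 => slot 5
Table: [555, ∅, 793, 72, ∅, 40, 20]
Lookup 555: h=2, h2=4, probe 2,6,3,0 → found at 0.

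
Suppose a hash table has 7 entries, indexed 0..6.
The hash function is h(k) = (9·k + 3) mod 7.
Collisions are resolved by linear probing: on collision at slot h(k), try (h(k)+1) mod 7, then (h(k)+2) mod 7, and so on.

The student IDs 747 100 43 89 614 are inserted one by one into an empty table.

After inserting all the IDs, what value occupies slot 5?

43

747: h=6 → slot 6
100: h=0 → slot 0
43: h=5 → slot 5
89: h=6, probe 6,0,1 → slot 1
614: h=6, probe 6,0,1,2 → slot 2
Table: [100, 89, 614, ., ., 43, 747]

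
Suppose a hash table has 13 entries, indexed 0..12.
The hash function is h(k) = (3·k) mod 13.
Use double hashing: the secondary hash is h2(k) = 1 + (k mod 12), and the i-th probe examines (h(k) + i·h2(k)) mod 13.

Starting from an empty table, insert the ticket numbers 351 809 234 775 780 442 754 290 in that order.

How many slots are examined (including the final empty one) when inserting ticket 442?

5

Insert 351: h=0, slot 0 empty → index 0.
Insert 809: h=9, slot 9 empty → index 9.
Insert 234: h=0, h2=7, slot 0 occupied → index 7.
Insert 775: h=11, slot 11 empty → index 11.
Insert 780: h=0, h2=1, slot 0 occupied → index 1.
Insert 442: h=0, h2=11, slots 0,11,9,7 occupied → index 5.
Insert 754: h=0, h2=11, slots 0,11,9,7,5 occupied → index 3.
Insert 290: h=12, slot 12 empty → index 12.
Table: [351, 780, ∅, 754, ∅, 442, ∅, 234, ∅, 809, ∅, 775, 290]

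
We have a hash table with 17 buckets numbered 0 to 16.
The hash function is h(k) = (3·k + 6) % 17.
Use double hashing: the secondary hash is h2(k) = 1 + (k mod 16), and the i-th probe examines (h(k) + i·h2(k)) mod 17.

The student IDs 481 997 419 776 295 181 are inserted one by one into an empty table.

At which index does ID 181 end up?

11

481: h=4 -> slot 4
997: h=5 -> slot 5
419: h=5, h2=4, probe 5,9 -> slot 9
776: h=5, h2=9, probe 5,14 -> slot 14
295: h=7 -> slot 7
181: h=5, h2=6, probe 5,11 -> slot 11
Table: [., ., ., ., 481, 997, ., 295, ., 419, ., 181, ., ., 776, ., .]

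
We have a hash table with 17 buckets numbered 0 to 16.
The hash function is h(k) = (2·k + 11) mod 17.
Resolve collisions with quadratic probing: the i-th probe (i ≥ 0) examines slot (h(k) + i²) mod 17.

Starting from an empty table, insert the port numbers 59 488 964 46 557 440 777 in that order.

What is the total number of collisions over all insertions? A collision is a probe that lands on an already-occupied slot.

59: h=10 => slot 10
488: h=1 => slot 1
964: h=1, probe 1,2 => slot 2
46: h=1, probe 1,2,5 => slot 5
557: h=3 => slot 3
440: h=7 => slot 7
777: h=1, probe 1,2,5,10,0 => slot 0
Table: [777, 488, 964, 557, —, 46, —, 440, —, —, 59, —, —, —, —, —, —]

7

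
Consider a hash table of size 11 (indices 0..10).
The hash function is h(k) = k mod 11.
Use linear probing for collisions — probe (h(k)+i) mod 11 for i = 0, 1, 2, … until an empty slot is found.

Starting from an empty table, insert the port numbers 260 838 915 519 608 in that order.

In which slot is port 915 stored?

260 hashes to 7; slot 7 is free → place at 7.
838 hashes to 2; slot 2 is free → place at 2.
915 hashes to 2; 2 taken → place at 3.
519 hashes to 2; 2,3 taken → place at 4.
608 hashes to 3; 3,4 taken → place at 5.
Table: [-, -, 838, 915, 519, 608, -, 260, -, -, -]

3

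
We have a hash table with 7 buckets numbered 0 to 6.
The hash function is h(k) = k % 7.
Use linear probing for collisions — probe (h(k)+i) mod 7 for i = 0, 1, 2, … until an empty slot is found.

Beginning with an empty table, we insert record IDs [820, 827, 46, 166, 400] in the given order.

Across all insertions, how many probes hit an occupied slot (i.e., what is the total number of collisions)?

3

820 hashes to 1; slot 1 is free => place at 1.
827 hashes to 1; 1 taken => place at 2.
46 hashes to 4; slot 4 is free => place at 4.
166 hashes to 5; slot 5 is free => place at 5.
400 hashes to 1; 1,2 taken => place at 3.
Table: [_, 820, 827, 400, 46, 166, _]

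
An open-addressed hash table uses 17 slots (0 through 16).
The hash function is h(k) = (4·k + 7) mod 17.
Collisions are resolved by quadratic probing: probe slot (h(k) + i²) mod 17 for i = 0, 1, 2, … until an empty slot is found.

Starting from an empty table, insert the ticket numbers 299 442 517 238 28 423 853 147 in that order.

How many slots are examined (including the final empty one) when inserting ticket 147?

299 hashes to 13; slot 13 is free => place at 13.
442 hashes to 7; slot 7 is free => place at 7.
517 hashes to 1; slot 1 is free => place at 1.
238 hashes to 7; 7 taken => place at 8.
28 hashes to 0; slot 0 is free => place at 0.
423 hashes to 16; slot 16 is free => place at 16.
853 hashes to 2; slot 2 is free => place at 2.
147 hashes to 0; 0,1 taken => place at 4.
Table: [28, 517, 853, ., 147, ., ., 442, 238, ., ., ., ., 299, ., ., 423]

3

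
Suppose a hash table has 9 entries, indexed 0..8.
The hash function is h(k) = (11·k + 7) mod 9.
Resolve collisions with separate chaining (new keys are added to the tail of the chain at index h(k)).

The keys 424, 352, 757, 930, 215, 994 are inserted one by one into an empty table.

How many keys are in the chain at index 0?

424 → bucket 0
352 → bucket 0 (collision)
757 → bucket 0 (collision)
930 → bucket 4
215 → bucket 5
994 → bucket 6
Final buckets:
0: 424 -> 352 -> 757
1: -
2: -
3: -
4: 930
5: 215
6: 994
7: -
8: -

3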